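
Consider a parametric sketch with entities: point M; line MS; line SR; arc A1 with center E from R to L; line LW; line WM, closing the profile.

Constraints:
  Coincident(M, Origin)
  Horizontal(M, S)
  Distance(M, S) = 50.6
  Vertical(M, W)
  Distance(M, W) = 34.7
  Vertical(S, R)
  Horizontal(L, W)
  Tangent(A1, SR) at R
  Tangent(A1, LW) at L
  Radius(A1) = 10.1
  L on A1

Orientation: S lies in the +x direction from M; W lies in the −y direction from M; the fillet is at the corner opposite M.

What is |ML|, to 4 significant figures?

53.33

M is at the origin; M and S share the same y with |MS| = 50.6 and S on the +x side, so S = (50.60, 0.000). MW is vertical with |MW| = 34.7 and W on the −y side, so W = (0.000, -34.70). The virtual corner opposite M is at (50.60, -34.70). A1 meets SR tangentially, so ER is at right angles to SR and since A1 is tangent to LW there, EL ⟂ LW, with radius 10.1, so the center E sits 10.1 in from both sides at E = (40.50, -24.60). That places the tangent points at R = (50.60, -24.60) on SR and L = (40.50, -34.70) on LW. Then |ML| = |L − M| = 53.33.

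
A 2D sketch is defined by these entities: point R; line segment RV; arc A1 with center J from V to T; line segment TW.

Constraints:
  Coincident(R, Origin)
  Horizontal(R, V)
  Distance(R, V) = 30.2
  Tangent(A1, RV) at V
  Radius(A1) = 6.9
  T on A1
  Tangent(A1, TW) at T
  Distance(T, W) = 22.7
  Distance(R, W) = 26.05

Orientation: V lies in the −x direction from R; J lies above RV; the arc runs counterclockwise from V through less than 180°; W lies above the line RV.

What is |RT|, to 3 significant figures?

24.5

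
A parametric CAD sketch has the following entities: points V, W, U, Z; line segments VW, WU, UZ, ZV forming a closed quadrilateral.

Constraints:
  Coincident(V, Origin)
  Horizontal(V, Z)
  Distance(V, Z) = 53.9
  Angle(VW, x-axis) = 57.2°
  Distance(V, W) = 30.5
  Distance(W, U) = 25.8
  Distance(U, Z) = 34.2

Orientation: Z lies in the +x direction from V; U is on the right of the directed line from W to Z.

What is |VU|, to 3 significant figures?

19.7

V is at the origin; V and Z share the same y with |VZ| = 53.9 and Z in +x, so Z = (53.9, 0). VW runs at 57.2° with |VW| = 30.5, so W = (16.5, 25.6). U is determined by |WU| = 25.8 and |UZ| = 34.2 together: it lies at the intersection of circle(W, 25.8) and circle(Z, 34.2). With |WZ| = 45.3, the foot of the radical line on WZ is 17.1 from W and the perpendicular offset is √(25.8² − 17.1²) = 19.3. Taking the right-of-WZ solution: U = (19.7, 0.0337).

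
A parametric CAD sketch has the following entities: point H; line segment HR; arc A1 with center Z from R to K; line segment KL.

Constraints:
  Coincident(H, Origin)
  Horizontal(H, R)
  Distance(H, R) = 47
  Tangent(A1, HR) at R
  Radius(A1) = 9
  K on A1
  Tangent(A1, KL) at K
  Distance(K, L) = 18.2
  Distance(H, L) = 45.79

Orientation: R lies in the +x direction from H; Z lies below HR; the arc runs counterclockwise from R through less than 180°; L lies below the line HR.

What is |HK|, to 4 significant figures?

38.97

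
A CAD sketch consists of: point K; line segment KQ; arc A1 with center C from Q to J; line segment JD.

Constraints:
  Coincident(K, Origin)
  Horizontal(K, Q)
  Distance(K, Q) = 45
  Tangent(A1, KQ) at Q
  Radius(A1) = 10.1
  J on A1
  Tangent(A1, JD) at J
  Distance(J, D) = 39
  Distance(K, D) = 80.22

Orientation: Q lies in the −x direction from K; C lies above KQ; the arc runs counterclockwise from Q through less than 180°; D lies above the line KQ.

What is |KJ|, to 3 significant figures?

42.1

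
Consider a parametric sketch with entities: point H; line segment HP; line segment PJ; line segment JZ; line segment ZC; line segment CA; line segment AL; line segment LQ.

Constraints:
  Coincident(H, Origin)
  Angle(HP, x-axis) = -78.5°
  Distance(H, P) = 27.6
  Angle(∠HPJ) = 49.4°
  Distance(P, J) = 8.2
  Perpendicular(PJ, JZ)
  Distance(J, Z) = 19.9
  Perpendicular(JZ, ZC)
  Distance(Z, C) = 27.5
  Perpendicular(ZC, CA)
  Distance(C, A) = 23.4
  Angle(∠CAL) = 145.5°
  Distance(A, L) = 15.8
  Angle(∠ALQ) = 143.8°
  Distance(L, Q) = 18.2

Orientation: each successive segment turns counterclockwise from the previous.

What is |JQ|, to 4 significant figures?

22.58

H is at the origin; HP runs at -78.5° with length 27.6, so P = (5.503, -27.05). ∠HPJ = 49.4° gives PJ at 52.10° from the x-axis; with |PJ| = 8.2, J = (10.54, -20.58). PJ is perpendicular to JZ, so JZ runs at 142.1°; with |JZ| = 19.9, Z = (-5.163, -8.351). The perpendicularity gives ZC at right angles to JZ, so ZC runs at -127.9°; with |ZC| = 27.5, C = (-22.06, -30.05). The perpendicularity gives CA at right angles to ZC, so CA runs at -37.90°; with |CA| = 23.4, A = (-3.591, -44.43). ∠CAL = 145.5° gives AL at -3.400° from the x-axis; with |AL| = 15.8, L = (12.18, -45.36). ∠ALQ = 143.8° gives LQ at 32.80° from the x-axis; with |LQ| = 18.2, Q = (27.48, -35.50). Then |JQ| = |Q − J| = 22.58.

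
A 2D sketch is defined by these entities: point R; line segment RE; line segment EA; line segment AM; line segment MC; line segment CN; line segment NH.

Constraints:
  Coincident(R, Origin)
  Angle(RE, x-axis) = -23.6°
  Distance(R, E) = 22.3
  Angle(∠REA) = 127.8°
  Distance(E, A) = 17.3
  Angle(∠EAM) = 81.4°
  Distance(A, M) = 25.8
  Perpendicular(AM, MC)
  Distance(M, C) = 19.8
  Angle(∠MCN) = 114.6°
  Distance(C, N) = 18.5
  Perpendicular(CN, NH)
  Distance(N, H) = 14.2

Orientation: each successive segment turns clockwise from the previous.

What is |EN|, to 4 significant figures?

12.20

AM is perpendicular to MC, so MC runs at 95.60°; with |MC| = 19.8, C = (-2.930, -8.511). ∠MCN = 114.6° gives CN at 30.20° from the x-axis; with |CN| = 18.5, N = (13.06, 0.7945). Then |EN| = |N − E| = 12.20.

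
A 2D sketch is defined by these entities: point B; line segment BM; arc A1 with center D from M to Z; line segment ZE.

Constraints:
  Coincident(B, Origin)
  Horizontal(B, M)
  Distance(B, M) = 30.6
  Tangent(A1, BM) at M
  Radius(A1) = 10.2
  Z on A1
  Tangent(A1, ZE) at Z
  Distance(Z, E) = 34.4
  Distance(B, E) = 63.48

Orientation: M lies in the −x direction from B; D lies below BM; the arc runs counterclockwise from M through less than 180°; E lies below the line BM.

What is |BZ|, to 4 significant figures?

41.35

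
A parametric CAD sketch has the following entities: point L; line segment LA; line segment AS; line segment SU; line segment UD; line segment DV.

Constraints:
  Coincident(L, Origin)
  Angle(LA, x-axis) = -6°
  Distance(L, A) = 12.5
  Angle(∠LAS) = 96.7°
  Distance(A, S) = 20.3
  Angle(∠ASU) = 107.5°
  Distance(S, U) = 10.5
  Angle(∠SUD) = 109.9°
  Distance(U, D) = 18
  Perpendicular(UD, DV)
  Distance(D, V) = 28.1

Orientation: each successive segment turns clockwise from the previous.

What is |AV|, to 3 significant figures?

8.03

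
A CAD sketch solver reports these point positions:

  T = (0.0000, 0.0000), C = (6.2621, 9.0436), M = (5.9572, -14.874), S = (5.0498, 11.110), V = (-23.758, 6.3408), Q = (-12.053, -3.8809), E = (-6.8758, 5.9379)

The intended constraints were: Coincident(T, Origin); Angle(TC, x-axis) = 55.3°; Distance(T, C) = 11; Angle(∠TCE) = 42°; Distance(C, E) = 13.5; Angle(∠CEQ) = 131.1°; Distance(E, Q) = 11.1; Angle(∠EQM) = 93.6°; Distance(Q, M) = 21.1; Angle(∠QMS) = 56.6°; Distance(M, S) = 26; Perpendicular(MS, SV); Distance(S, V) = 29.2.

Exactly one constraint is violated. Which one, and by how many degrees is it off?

Perpendicular(MS, SV) — off by 7.40°.

T = (0.00, 0.00) ✓; TC at 55.30° ✓; |TC| = 11.00 ✓; ∠TCE = 42.00° ✓; |CE| = 13.50 ✓; ∠CEQ = 131.1° ✓; |EQ| = 11.10 ✓; ∠EQM = 93.60° ✓; |QM| = 21.10 ✓; ∠QMS = 56.60° ✓; |MS| = 26.00 ✓; ∠(MS, SV) = 97.40° ✗; |SV| = 29.20 ✓.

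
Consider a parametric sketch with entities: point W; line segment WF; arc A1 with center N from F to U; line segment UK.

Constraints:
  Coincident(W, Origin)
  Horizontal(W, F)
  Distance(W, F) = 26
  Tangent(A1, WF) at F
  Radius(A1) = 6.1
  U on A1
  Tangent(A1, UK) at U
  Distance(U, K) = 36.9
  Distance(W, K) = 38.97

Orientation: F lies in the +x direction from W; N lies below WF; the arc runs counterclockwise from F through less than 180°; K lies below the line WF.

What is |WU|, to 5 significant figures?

20.681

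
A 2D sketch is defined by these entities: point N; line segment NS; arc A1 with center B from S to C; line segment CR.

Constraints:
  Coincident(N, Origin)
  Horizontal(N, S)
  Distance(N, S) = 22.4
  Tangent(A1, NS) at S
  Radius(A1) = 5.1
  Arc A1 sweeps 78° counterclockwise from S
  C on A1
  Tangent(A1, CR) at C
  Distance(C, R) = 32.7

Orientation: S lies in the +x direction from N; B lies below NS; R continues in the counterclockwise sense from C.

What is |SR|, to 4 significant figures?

37.90

On A1, S sits at bearing 90° from B; a 78° counterclockwise sweep puts C at bearing 168°, so C = B + 5.1·(cos 168°, sin 168°) = (17.41, -4.040). The tangent condition forces BC to be normal to CR, so CR runs along (−sin 168°, cos 168°); with |CR| = 32.7, R = (10.61, -36.03). Then |SR| = |R − S| = 37.90.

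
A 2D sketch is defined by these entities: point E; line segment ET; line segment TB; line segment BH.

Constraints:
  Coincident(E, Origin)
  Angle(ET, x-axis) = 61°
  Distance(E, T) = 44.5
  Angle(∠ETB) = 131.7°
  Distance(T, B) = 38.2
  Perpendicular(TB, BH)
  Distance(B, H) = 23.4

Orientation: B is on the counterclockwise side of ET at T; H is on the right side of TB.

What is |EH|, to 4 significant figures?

88.34

∠ETB = 131.7°, so TB runs at 61.0° + (180° − 131.7°) = 109.3° from the x-axis; with |TB| = 38.2, B = T + 38.2·(cos 109.3°, sin 109.3°) = (8.948, 74.97). The perpendicularity gives BH at right angles to TB; with |BH| = 23.4 on the right of TB, H = B + 23.4·(0.9438, 0.3305) = (31.03, 82.71). Then |EH| = |H − E| = 88.34.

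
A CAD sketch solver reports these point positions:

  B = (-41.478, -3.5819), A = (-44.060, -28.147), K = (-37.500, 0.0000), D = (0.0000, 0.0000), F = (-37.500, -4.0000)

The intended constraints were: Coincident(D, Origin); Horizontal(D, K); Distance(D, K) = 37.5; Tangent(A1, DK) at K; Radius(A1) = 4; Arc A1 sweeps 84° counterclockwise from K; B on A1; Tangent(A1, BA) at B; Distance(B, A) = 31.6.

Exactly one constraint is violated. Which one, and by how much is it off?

Distance(B, A) = 31.6 — off by 6.90.

D = (0.00, 0.00) ✓; D.y = 0.00, K.y = 0.00 ✓; |DK| = 37.50 ✓; ∠(FK, KD) = 90.00° ✓; |FK| = 4.000 ✓; bearing(F→B) − bearing(F→K) = 84.00° ✓; |FB| = 4.000 ✓; ∠(FB, BA) = 90.00° ✓; |BA| = 24.70 ✗.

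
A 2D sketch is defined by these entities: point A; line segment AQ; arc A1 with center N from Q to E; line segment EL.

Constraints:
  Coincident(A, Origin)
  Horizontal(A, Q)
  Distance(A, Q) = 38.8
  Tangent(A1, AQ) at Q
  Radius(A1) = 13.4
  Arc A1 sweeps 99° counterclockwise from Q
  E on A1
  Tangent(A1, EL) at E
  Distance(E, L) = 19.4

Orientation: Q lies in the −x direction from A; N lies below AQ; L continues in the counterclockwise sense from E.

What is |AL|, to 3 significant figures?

60.0

On A1, Q sits at bearing 90° from N; a 99° counterclockwise sweep puts E at bearing 189°, so E = N + 13.4·(cos 189°, sin 189°) = (-52.0, -15.5). A1 meets EL tangentially, so NE is at right angles to EL, so EL runs along (−sin 189°, cos 189°); with |EL| = 19.4, L = (-49.0, -34.7). Then |AL| = |L − A| = 60.0.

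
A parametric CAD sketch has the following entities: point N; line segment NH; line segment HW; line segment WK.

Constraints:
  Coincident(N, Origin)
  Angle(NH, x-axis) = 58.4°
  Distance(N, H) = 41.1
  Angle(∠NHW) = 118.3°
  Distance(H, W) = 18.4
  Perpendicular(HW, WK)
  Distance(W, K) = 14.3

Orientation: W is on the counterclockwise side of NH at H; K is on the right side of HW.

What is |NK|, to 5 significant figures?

63.121

N is at the origin; NH runs at 58.4° with length 41.1, so H = 41.1·(cos 58.4°, sin 58.4°) = (21.536, 35.006). ∠NHW = 118.3°, so HW runs at 58.4° + (180° − 118.3°) = 120.10° from the x-axis; with |HW| = 18.4, W = H + 18.4·(cos 120.10°, sin 120.10°) = (12.308, 50.925). HW is perpendicular to WK; with |WK| = 14.3 on the right of HW, K = W + 14.3·(0.86515, 0.50151) = (24.680, 58.096). Then |NK| = |K − N| = 63.121.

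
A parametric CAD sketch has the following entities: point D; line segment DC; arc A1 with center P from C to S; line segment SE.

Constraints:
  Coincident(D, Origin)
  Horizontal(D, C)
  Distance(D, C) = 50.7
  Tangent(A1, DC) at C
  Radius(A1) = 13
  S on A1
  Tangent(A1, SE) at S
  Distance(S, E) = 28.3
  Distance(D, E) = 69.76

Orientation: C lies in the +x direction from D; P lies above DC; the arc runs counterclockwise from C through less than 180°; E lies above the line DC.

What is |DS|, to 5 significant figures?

65.316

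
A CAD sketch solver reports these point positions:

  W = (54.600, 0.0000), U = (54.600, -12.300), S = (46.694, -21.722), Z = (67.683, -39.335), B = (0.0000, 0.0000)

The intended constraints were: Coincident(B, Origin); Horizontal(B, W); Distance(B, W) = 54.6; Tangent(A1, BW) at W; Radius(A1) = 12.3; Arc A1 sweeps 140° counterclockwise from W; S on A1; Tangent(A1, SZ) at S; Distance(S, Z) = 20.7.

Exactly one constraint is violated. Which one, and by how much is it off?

Distance(S, Z) = 20.7 — off by 6.70.

B = (0.00, 0.00) ✓; B.y = 0.00, W.y = 0.00 ✓; |BW| = 54.60 ✓; ∠(UW, WB) = 90.00° ✓; |UW| = 12.30 ✓; bearing(U→S) − bearing(U→W) = 140.0° ✓; |US| = 12.30 ✓; ∠(US, SZ) = 90.00° ✓; |SZ| = 27.40 ✗.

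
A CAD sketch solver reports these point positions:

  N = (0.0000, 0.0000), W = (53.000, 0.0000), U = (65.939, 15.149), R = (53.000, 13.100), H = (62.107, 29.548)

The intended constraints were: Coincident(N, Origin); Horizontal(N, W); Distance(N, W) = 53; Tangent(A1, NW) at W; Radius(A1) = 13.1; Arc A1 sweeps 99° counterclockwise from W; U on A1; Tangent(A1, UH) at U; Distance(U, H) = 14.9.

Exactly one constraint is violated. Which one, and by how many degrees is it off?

Tangent(A1, UH) at U — off by 5.90°.

N = (0.00, 0.00) ✓; N.y = 0.00, W.y = 0.00 ✓; |NW| = 53.00 ✓; ∠(RW, WN) = 90.00° ✓; |RW| = 13.10 ✓; bearing(R→U) − bearing(R→W) = 99.00° ✓; |RU| = 13.10 ✓; ∠(RU, UH) = 84.10° ✗; |UH| = 14.90 ✓.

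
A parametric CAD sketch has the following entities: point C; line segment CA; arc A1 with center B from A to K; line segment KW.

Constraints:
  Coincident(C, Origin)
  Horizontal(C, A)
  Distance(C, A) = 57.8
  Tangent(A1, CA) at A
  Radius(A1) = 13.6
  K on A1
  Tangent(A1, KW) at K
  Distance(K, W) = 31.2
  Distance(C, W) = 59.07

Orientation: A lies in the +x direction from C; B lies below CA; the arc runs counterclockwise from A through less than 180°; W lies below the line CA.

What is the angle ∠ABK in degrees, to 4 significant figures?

83.12°

C is at the origin; CA is horizontal with |CA| = 57.8 and A on the +x side, so A = (57.80, 0.000). Tangency of A1 to CA means the radius BA is perpendicular to CA, so B = A + (0, -13.6) = (57.80, -13.60). Since BK ⟂ KW (tangency), |BW| = √(13.6² + 31.2²) = 34.04 regardless of where K sits on A1. So W lies on both circle(C, 59.07) and circle(B, 34.04); the below-CA intersection is W = (40.56, -42.95). K is the foot of the tangent from W: K = (44.30, -11.97).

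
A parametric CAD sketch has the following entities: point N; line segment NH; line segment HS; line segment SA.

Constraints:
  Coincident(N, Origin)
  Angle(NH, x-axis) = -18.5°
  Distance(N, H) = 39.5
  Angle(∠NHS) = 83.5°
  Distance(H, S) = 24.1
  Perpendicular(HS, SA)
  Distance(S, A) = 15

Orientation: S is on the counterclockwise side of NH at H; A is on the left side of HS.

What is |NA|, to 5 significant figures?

31.195

N is at the origin; NH runs at -18.5° with length 39.5, so H = 39.5·(cos -18.5°, sin -18.5°) = (37.459, -12.534). ∠NHS = 83.5°, so HS runs at -18.5° + (180° − 83.5°) = 78.000° from the x-axis; with |HS| = 24.1, S = H + 24.1·(cos 78.000°, sin 78.000°) = (42.469, 11.040). HS ⟂ SA; with |SA| = 15.0 on the left of HS, A = S + 15.0·(-0.97815, 0.20791) = (27.797, 14.158). Then |NA| = |A − N| = 31.195.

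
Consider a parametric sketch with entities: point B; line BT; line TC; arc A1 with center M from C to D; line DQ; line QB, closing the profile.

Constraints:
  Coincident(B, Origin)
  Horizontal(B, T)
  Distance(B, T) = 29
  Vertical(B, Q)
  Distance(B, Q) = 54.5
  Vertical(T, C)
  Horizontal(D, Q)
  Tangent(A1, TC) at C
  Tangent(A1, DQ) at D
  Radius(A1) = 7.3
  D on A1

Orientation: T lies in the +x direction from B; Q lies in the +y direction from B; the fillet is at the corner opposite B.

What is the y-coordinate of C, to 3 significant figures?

47.2

B is at the origin; B and T share the same y with |BT| = 29.0 and T on the +x side, so T = (29.0, 0.00). B and Q share the same x with |BQ| = 54.5 and Q on the +y side, so Q = (0.00, 54.5). The virtual corner opposite B is at (29.0, 54.5). Tangency of A1 to TC means the radius MC is perpendicular to TC and A1 meets DQ tangentially, so MD is at right angles to DQ, with radius 7.3, so the center M sits 7.3 in from both sides at M = (21.7, 47.2). That places the tangent points at C = (29.0, 47.2) on TC and D = (21.7, 54.5) on DQ. So C.y = 47.2.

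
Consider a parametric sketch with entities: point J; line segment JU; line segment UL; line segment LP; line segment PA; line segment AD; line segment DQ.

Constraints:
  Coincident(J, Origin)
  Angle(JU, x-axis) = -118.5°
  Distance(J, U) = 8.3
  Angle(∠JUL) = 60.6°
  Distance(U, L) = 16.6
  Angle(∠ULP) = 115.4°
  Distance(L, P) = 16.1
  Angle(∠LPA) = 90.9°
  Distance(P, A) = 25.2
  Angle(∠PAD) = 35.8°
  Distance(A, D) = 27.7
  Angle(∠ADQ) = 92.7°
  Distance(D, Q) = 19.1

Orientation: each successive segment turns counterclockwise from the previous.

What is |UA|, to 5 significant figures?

25.725

J is at the origin; JU runs at -118.5° with length 8.3, so U = (-3.9604, -7.2942). ∠JUL = 60.6° gives UL at 0.90000° from the x-axis; with |UL| = 16.6, L = (12.638, -7.0334). ∠ULP = 115.4° gives LP at 65.500° from the x-axis; with |LP| = 16.1, P = (19.314, 7.6169). ∠LPA = 90.9° gives PA at 154.60° from the x-axis; with |PA| = 25.2, A = (-3.4500, 18.426). Then |UA| = |A − U| = 25.725.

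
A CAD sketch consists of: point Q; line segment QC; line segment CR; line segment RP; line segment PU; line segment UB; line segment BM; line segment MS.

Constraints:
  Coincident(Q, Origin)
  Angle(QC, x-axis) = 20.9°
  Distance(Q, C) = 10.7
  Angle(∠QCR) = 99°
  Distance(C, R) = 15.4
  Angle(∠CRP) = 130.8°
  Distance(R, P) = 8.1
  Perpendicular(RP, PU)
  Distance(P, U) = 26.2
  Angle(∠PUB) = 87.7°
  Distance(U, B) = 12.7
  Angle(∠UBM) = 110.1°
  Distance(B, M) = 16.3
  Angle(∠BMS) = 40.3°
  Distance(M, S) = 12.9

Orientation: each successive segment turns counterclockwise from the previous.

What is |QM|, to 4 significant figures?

11.60

Q is at the origin; QC runs at 20.9° with length 10.7, so C = (9.996, 3.817). ∠QCR = 99.0° gives CR at 101.9° from the x-axis; with |CR| = 15.4, R = (6.820, 18.89). ∠CRP = 130.8° gives RP at 151.1° from the x-axis; with |RP| = 8.1, P = (-0.2708, 22.80). The perpendicularity gives PU at right angles to RP, so PU runs at -118.9°; with |PU| = 26.2, U = (-12.93, -0.1364). ∠PUB = 87.7° gives UB at -26.60° from the x-axis; with |UB| = 12.7, B = (-1.577, -5.823). ∠UBM = 110.1° gives BM at 43.30° from the x-axis; with |BM| = 16.3, M = (10.29, 5.356). Then |QM| = |M − Q| = 11.60.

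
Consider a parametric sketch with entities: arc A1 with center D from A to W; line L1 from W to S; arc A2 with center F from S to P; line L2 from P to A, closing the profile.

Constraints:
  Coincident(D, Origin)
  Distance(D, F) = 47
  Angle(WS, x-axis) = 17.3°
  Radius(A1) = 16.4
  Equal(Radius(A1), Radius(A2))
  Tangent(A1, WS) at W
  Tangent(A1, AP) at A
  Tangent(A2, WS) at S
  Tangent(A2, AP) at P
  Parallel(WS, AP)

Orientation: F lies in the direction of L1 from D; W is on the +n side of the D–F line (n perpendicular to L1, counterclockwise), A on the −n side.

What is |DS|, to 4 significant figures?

49.78

The slot axis is L1's direction at 17.3°, so u = (cos 17.3°, sin 17.3°) = (0.9548, 0.2974) and n = (−sin 17.3°, cos 17.3°) = (-0.2974, 0.9548). D is at the origin and F lies 47.0 along u from D, so F = 47.0·u = (44.87, 13.98). Tangency of A1 to both parallel lines with radius 16.4 puts W and A at D ± 16.4·n: W = (-4.877, 15.66), A = (4.877, -15.66). Equal radii place S and P the same way about F: S = F + 16.4·n = (40.00, 29.63), P = F − 16.4·n = (49.75, -1.681). Then |DS| = |S − D| = 49.78.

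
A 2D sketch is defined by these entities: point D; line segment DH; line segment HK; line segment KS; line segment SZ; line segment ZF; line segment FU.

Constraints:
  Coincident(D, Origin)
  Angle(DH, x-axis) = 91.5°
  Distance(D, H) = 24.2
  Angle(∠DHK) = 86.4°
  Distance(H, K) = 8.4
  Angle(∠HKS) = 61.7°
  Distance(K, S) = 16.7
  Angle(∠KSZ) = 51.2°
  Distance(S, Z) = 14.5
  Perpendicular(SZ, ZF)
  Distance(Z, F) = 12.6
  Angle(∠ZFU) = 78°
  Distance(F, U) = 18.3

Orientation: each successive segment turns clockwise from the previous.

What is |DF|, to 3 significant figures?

28.1

D is at the origin; DH runs at 91.5° with length 24.2, so H = (-0.633, 24.2). ∠DHK = 86.4° gives HK at -2.10° from the x-axis; with |HK| = 8.4, K = (7.76, 23.9). ∠HKS = 61.7° gives KS at -120° from the x-axis; with |KS| = 16.7, S = (-0.690, 9.48). ∠KSZ = 51.2° gives SZ at 111° from the x-axis; with |SZ| = 14.5, Z = (-5.84, 23.0). SZ ⟂ ZF, so ZF runs at 20.8°; with |ZF| = 12.6, F = (5.94, 27.5). Then |DF| = |F − D| = 28.1.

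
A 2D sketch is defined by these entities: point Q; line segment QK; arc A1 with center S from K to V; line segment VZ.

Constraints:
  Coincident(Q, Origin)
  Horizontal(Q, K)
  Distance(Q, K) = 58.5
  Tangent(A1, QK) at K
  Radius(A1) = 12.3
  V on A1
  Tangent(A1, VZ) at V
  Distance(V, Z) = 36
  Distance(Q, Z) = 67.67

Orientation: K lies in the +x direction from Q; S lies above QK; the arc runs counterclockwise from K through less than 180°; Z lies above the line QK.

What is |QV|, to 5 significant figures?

71.160

Checks: |SV| = 12.30 ✓; ∠(SV, VZ) = 90.00° ✓; |VZ| = 36.00 ✓; |QZ| = 67.67 ✓.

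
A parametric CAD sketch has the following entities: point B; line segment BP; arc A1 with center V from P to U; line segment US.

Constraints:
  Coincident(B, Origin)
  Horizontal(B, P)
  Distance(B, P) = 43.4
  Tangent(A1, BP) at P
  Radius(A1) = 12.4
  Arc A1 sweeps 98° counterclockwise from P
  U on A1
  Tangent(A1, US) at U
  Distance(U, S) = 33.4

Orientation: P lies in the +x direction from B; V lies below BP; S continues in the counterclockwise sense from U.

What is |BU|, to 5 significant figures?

34.177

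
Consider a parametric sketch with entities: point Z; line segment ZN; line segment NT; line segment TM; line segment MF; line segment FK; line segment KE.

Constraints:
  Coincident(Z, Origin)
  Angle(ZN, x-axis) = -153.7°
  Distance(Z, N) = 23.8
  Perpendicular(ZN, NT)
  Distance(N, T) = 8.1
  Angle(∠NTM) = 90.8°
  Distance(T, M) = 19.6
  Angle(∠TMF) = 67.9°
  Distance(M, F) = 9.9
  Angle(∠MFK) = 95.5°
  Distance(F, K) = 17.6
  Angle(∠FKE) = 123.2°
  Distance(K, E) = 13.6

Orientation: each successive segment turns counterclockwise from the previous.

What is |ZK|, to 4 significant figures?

25.05

∠TMF = 67.9° gives MF at 137.6° from the x-axis; with |MF| = 9.9, F = (-7.368, -2.693). ∠MFK = 95.5° gives FK at -137.9° from the x-axis; with |FK| = 17.6, K = (-20.43, -14.49). Then |ZK| = |K − Z| = 25.05.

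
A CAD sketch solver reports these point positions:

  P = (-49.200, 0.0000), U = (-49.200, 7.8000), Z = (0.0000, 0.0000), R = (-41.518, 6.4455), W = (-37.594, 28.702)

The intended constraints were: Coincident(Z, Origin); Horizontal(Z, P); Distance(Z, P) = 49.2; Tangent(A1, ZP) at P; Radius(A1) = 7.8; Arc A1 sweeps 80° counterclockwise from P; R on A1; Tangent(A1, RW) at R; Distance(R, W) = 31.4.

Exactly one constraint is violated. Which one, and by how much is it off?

Distance(R, W) = 31.4 — off by 8.80.

Z = (0.00, 0.00) ✓; Z.y = 0.00, P.y = 0.00 ✓; |ZP| = 49.20 ✓; ∠(UP, PZ) = 90.00° ✓; |UP| = 7.800 ✓; bearing(U→R) − bearing(U→P) = 80.00° ✓; |UR| = 7.800 ✓; ∠(UR, RW) = 90.00° ✓; |RW| = 22.60 ✗.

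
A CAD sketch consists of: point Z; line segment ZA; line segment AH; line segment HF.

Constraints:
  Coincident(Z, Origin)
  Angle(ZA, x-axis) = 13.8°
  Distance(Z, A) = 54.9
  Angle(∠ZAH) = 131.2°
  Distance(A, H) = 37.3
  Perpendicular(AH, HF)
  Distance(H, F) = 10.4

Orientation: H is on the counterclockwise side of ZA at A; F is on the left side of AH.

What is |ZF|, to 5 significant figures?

79.699

Z is at the origin; ZA runs at 13.8° with length 54.9, so A = 54.9·(cos 13.8°, sin 13.8°) = (53.315, 13.095). ∠ZAH = 131.2°, so AH runs at 13.8° + (180° − 131.2°) = 62.600° from the x-axis; with |AH| = 37.3, H = A + 37.3·(cos 62.600°, sin 62.600°) = (70.481, 46.211). AH ⟂ HF; with |HF| = 10.4 on the left of AH, F = H + 10.4·(-0.88782, 0.46020) = (61.247, 50.997). Then |ZF| = |F − Z| = 79.699.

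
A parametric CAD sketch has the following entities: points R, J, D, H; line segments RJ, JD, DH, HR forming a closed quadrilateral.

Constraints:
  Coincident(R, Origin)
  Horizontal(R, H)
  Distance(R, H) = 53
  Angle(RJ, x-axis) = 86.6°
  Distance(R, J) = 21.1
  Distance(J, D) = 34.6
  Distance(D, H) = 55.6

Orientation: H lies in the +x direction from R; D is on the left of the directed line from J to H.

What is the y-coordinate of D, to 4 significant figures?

47.31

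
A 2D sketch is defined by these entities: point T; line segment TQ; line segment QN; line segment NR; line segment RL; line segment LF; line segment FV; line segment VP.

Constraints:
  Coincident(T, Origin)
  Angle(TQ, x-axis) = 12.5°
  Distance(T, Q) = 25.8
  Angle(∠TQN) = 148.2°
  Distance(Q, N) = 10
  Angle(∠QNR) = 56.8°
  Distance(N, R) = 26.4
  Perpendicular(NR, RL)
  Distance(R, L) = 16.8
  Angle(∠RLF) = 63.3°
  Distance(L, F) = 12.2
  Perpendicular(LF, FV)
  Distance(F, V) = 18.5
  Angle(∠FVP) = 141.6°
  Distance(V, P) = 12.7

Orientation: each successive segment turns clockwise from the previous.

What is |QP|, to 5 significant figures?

35.349

LF ⟂ FV, so FV runs at -79.200°; with |FV| = 18.5, V = (18.905, -16.350). ∠FVP = 141.6° gives VP at -117.60° from the x-axis; with |VP| = 12.7, P = (13.021, -27.605). Then |QP| = |P − Q| = 35.349.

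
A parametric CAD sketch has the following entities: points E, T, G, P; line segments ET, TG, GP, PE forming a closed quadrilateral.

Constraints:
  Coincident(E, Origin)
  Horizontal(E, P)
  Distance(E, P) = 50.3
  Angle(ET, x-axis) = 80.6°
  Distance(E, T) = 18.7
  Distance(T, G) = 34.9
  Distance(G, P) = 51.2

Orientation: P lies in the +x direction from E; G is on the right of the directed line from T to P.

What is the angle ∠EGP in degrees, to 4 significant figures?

77.56°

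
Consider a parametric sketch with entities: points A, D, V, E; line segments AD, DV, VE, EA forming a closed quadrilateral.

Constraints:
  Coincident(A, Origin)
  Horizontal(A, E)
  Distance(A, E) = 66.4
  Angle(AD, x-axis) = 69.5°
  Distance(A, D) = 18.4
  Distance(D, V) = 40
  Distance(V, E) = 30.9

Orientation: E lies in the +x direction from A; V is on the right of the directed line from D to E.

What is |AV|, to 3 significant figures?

37.8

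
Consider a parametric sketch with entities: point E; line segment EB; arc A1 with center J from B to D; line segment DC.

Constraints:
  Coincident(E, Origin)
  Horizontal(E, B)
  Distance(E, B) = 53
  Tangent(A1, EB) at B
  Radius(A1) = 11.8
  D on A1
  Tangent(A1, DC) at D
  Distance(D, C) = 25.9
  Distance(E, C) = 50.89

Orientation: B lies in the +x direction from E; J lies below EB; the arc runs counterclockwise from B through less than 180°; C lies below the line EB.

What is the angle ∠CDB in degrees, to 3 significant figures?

140°

E is at the origin; E and B share the same y with |EB| = 53.0 and B on the +x side, so B = (53.0, 0.00). Tangency of A1 to EB means the radius JB is perpendicular to EB, so J = B + (0, -11.8) = (53.0, -11.8). Since JD ⟂ DC (tangency), |JC| = √(11.8² + 25.9²) = 28.5 regardless of where D sits on A1. So C lies on both circle(E, 50.89) and circle(J, 28.5); the below-EB intersection is C = (36.8, -35.2). D is the foot of the tangent from C: D = (41.4, -9.70).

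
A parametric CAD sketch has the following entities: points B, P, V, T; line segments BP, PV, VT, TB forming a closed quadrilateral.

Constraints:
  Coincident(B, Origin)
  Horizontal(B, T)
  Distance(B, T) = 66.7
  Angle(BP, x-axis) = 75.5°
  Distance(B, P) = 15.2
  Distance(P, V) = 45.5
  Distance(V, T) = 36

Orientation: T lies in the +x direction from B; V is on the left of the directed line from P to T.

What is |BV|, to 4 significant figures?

55.46

Checks: |PV| = 45.50 ✓; |VT| = 36.00 ✓.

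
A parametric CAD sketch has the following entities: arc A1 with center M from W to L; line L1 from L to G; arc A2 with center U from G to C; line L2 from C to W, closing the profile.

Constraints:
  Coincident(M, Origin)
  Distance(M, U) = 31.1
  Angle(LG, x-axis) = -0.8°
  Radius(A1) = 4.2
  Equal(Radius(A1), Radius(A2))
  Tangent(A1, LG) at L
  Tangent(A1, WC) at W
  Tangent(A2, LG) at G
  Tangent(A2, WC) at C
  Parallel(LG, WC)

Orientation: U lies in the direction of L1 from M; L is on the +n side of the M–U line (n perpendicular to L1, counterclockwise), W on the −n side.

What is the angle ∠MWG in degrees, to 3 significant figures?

74.9°

Tangency of A1 to both parallel lines with radius 4.2 puts L and W at M ± 4.2·n: L = (0.0586, 4.20), W = (-0.0586, -4.20). Equal radii place G and C the same way about U: G = U + 4.2·n = (31.2, 3.77), C = U − 4.2·n = (31.0, -4.63). Then cos ∠MWG = WM·WG / (|WM||WG|), giving 74.9°.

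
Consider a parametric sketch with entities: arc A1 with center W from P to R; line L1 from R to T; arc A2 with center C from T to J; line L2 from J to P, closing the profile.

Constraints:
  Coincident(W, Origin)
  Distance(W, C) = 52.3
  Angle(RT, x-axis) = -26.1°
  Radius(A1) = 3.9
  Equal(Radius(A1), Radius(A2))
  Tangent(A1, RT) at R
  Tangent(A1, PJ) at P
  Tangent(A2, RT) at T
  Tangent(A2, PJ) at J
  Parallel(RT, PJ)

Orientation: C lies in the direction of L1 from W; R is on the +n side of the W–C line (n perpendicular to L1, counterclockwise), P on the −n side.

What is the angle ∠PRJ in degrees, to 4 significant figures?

81.52°

The slot axis is L1's direction at -26.1°, so u = (cos -26.1°, sin -26.1°) = (0.8980, -0.4399) and n = (−sin -26.1°, cos -26.1°) = (0.4399, 0.8980). W is at the origin and C lies 52.3 along u from W, so C = 52.3·u = (46.97, -23.01). Tangency of A1 to both parallel lines with radius 3.9 puts R and P at W ± 3.9·n: R = (1.716, 3.502), P = (-1.716, -3.502). Equal radii place T and J the same way about C: T = C + 3.9·n = (48.68, -19.51), J = C − 3.9·n = (45.25, -26.51). Then cos ∠PRJ = RP·RJ / (|RP||RJ|), giving 81.52°.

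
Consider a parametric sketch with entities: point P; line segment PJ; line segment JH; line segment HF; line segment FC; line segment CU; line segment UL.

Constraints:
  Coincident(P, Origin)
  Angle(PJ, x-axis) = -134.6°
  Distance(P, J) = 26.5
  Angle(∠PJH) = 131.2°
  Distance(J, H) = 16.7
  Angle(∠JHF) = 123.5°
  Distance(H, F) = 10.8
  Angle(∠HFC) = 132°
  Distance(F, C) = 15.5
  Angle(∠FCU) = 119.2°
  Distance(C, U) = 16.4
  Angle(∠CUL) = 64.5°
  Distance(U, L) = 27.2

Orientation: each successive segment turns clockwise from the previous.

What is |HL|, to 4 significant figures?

8.808

P is at the origin; PJ runs at -134.6° with length 26.5, so J = (-18.61, -18.87). ∠PJH = 131.2° gives JH at 176.6° from the x-axis; with |JH| = 16.7, H = (-35.28, -17.88). ∠JHF = 123.5° gives HF at 120.1° from the x-axis; with |HF| = 10.8, F = (-40.69, -8.535). ∠HFC = 132.0° gives FC at 72.10° from the x-axis; with |FC| = 15.5, C = (-35.93, 6.215). ∠FCU = 119.2° gives CU at 11.30° from the x-axis; with |CU| = 16.4, U = (-19.85, 9.429). ∠CUL = 64.5° gives UL at -104.2° from the x-axis; with |UL| = 27.2, L = (-26.52, -16.94). Then |HL| = |L − H| = 8.808.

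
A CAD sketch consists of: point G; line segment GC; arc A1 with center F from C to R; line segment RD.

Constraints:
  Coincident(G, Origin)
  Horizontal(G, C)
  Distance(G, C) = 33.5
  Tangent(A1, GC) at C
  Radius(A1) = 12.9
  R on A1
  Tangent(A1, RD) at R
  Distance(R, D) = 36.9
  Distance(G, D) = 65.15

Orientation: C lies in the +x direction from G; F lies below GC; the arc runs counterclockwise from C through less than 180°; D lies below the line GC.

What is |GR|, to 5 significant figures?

29.290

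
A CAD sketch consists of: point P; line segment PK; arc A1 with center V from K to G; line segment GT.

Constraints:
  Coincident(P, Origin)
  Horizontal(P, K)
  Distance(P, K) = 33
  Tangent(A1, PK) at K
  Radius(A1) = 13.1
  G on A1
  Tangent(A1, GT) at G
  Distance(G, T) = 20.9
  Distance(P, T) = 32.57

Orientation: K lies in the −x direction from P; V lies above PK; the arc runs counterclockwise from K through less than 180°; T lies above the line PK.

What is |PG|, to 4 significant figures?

22.47

P is at the origin; P and K share the same y with |PK| = 33.0 and K on the −x side, so K = (-33.00, 0.000). Since A1 is tangent to PK there, VK ⟂ PK, so V = K + (0, 13.1) = (-33.00, 13.10). Since VG ⟂ GT (tangency), |VT| = √(13.1² + 20.9²) = 24.67 regardless of where G sits on A1. So T lies on both circle(P, 32.57) and circle(V, 24.67); the above-PK intersection is T = (-14.35, 29.24). G is the foot of the tangent from T: G = (-20.48, 9.259).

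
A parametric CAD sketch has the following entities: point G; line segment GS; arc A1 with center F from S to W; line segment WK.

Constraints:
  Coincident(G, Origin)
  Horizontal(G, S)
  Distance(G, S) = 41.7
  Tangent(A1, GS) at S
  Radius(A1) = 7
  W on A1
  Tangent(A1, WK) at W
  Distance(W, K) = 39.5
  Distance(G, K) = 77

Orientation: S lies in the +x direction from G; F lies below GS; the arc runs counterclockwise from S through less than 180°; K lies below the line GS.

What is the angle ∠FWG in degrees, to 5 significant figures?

112.91°

G is at the origin; G and S share the same y with |GS| = 41.7 and S on the +x side, so S = (41.700, 0.0000). A1 meets GS tangentially, so FS is at right angles to GS, so F = S + (0, -7) = (41.700, -7.0000). Since FW ⟂ WK (tangency), |FK| = √(7.0² + 39.5²) = 40.115 regardless of where W sits on A1. So K lies on both circle(G, 77.0) and circle(F, 40.115); the below-GS intersection is K = (66.806, -38.288). W is the foot of the tangent from K: W = (37.089, -12.266).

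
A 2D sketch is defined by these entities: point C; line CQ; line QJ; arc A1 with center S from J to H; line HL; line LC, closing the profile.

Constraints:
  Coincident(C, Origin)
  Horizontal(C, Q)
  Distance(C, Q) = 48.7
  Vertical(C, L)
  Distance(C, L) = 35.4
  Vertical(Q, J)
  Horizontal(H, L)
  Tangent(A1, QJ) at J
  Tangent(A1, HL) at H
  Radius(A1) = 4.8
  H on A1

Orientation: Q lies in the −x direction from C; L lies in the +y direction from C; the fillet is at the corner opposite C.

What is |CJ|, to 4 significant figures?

57.52

The virtual corner opposite C is at (-48.70, 35.40). Since A1 is tangent to QJ there, SJ ⟂ QJ and tangency of A1 to HL means the radius SH is perpendicular to HL, with radius 4.8, so the center S sits 4.8 in from both sides at S = (-43.90, 30.60). That places the tangent points at J = (-48.70, 30.60) on QJ and H = (-43.90, 35.40) on HL. Then |CJ| = |J − C| = 57.52.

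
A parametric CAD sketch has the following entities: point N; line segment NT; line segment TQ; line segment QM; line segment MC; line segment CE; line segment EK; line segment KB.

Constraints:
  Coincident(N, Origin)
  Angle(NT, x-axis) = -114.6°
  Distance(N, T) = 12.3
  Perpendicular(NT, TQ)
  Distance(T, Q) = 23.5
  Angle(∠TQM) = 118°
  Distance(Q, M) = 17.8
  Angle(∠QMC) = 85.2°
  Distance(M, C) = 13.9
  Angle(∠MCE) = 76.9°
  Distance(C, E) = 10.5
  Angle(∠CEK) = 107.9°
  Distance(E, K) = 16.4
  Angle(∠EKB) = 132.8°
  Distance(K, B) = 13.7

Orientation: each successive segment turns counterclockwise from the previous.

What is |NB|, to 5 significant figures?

44.898

∠CEK = 107.9° gives EK at -52.600° from the x-axis; with |EK| = 16.4, K = (25.034, -21.519). ∠EKB = 132.8° gives KB at -5.4000° from the x-axis; with |KB| = 13.7, B = (38.673, -22.808). Then |NB| = |B − N| = 44.898.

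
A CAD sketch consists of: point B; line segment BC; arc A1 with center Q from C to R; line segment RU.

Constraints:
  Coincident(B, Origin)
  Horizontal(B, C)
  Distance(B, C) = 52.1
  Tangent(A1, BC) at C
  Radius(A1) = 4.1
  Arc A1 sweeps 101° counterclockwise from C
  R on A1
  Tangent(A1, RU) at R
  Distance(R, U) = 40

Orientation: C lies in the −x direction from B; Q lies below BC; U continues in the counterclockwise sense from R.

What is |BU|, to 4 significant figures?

65.58

B is at the origin; BC is horizontal with |BC| = 52.1 and C on the −x side, so C = (-52.10, 0.000). Tangency of A1 to BC means the radius QC is perpendicular to BC, so Q = C + (0, -4.1) = (-52.10, -4.100). On A1, C sits at bearing 90° from Q; a 101° counterclockwise sweep puts R at bearing 191°, so R = Q + 4.1·(cos 191°, sin 191°) = (-56.12, -4.882). Since A1 is tangent to RU there, QR ⟂ RU, so RU runs along (−sin 191°, cos 191°); with |RU| = 40.0, U = (-48.49, -44.15). Then |BU| = |U − B| = 65.58.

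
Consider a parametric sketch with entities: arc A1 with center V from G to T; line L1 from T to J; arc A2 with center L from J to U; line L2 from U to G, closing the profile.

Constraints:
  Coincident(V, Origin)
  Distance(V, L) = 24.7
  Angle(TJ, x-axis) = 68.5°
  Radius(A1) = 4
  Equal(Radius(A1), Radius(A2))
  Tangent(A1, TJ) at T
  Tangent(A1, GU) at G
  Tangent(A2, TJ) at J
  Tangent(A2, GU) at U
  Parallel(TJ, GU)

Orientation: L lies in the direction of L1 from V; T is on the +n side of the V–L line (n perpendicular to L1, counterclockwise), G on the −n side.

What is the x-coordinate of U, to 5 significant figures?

12.774

The slot axis is L1's direction at 68.5°, so u = (cos 68.5°, sin 68.5°) = (0.36650, 0.93042) and n = (−sin 68.5°, cos 68.5°) = (-0.93042, 0.36650). V is at the origin and L lies 24.7 along u from V, so L = 24.7·u = (9.0526, 22.981). Tangency of A1 to both parallel lines with radius 4.0 puts T and G at V ± 4.0·n: T = (-3.7217, 1.4660), G = (3.7217, -1.4660). Equal radii place J and U the same way about L: J = L + 4.0·n = (5.3309, 24.447), U = L − 4.0·n = (12.774, 21.515). So U.x = 12.774.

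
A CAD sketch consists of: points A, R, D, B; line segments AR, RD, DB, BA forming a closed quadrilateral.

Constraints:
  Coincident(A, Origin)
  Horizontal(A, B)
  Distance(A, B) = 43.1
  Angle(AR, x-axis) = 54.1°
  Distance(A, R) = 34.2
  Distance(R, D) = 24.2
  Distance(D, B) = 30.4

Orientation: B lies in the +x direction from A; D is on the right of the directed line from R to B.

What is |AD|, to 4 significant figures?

13.81

A is at the origin; AB is horizontal with |AB| = 43.1 and B in +x, so B = (43.1, 0). AR runs at 54.1° with |AR| = 34.2, so R = (20.05, 27.70). D is determined by |RD| = 24.2 and |DB| = 30.4 together: it lies at the intersection of circle(R, 24.2) and circle(B, 30.4). With |RB| = 36.04, the foot of the radical line on RB is 13.32 from R and the perpendicular offset is √(24.2² − 13.32²) = 20.20. Taking the right-of-RB solution: D = (13.04, 4.542).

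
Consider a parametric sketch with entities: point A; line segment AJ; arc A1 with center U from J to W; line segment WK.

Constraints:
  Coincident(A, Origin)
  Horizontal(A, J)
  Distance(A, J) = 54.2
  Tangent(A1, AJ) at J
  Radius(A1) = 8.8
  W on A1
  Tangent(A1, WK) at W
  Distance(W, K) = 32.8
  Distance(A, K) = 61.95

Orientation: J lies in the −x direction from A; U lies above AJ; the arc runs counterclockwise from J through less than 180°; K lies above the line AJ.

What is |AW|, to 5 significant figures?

46.267

Checks: |UW| = 8.800 ✓; ∠(UW, WK) = 90.00° ✓; |WK| = 32.80 ✓; |AK| = 61.95 ✓.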